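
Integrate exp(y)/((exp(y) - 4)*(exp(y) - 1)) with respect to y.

log(exp(y) - 4)/3 - log(exp(y) - 1)/3 + C

Let u = e^y, du = e^y dy.
The integral becomes ∫ du/((u-1)(u-4)); decompose into partial fractions.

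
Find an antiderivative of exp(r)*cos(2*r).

2*exp(r)*sin(2*r)/5 + exp(r)*cos(2*r)/5 + C

Let I denote the integral. Integrate by parts with u = cos(2*r), dv = exp(r) dr, so v = exp(r): I = exp(r)*cos(2*r) + 2·∫ exp(r)*sin(2*r) dr.
Apply parts again with u = sin(2*r), dv = exp(r) dr: ∫ exp(r)*sin(2*r) dr = exp(r)*sin(2*r) − 2·I. Substituting back brings back I: I = 2*exp(r)*sin(2*r) + exp(r)*cos(2*r) − 4·I.
Solving for I: (1 + 4)·I equals the remaining terms, so I = (1/5)·(2*exp(r)*sin(2*r) + exp(r)*cos(2*r)).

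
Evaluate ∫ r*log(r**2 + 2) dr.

r**2*log(r**2 + 2)/2 - r**2/2 + log(r**2 + 2) + C

Let u = r**2 + 2, so du = (2*r) dr.
The integral becomes (1/2)·∫ log(u) du; integrate by parts with u′=log(u), dv′=du.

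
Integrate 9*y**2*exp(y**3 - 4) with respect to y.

3*exp(y**3 - 4) + C

Let u = y**3 - 4, so du = (3*y**2) dy.
Rewriting, the integral becomes 3·∫ e^u du = 3·e^u.
Substituting back, u = y**3 - 4.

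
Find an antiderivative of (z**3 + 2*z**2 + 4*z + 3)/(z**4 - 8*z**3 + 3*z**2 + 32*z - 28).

236*log(z - 7)/135 - 27*log(z - 2)/20 + 5*log(z - 1)/9 + 5*log(z + 2)/108 + C

Factor the denominator: (z - 7)*(z - 2)*(z - 1)*(z + 2).
Partial-fraction decomposition: 5/(108*(z + 2)) + 5/(9*(z - 1)) - 27/(20*(z - 2)) + 236/(135*(z - 7)).
Integrate each term: A/(z−a) contributes A·log|z−a|.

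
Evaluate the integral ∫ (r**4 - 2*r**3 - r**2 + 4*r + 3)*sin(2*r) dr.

Use integration by parts with u = r**4 - 2*r**3 - r**2 + 4*r + 3, dv = sin(2*r) dr, so v = -cos(2*r)/2.
Apply parts 4 times (tabular method): alternate signs, differentiate u down to 0, integrate dv up.

-r**4*cos(2*r)/2 + r**3*sin(2*r) + r**3*cos(2*r) - 3*r**2*sin(2*r)/2 + 2*r**2*cos(2*r) - 2*r*sin(2*r) - 7*r*cos(2*r)/2 + 7*sin(2*r)/4 - 5*cos(2*r)/2 + C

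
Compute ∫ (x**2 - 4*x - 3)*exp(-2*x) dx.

(-2*x**2 + 6*x + 9)*exp(-2*x)/4 + C

Use integration by parts with u = x**2 - 4*x - 3, dv = exp(-2*x) dx, so v = -exp(-2*x)/2.
Apply parts 2 times (tabular method): alternate signs, differentiate u down to 0, integrate dv up.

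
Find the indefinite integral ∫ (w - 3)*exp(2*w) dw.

(2*w - 7)*exp(2*w)/4 + C

Use integration by parts with u = w - 3, dv = exp(2*w) dw, so v = exp(2*w)/2.
Apply parts 1 times (tabular method): alternate signs, differentiate u down to 0, integrate dv up.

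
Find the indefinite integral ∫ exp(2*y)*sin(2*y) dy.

Let I denote the integral. Integrate by parts with u = sin(2*y), dv = exp(2*y) dy, so v = exp(2*y)/2: I = exp(2*y)*sin(2*y)/2 − ∫ exp(2*y)*cos(2*y) dy.
Apply parts again with u = cos(2*y), dv = exp(2*y) dy: ∫ exp(2*y)*cos(2*y) dy = exp(2*y)*cos(2*y)/2 + I. Substituting back brings back I: I = exp(2*y)*sin(2*y)/2 - exp(2*y)*cos(2*y)/2 − I.
Solving for I: (1 + 1)·I equals the remaining terms, so I = (1/2)·(exp(2*y)*sin(2*y)/2 - exp(2*y)*cos(2*y)/2).

exp(2*y)*sin(2*y)/4 - exp(2*y)*cos(2*y)/4 + C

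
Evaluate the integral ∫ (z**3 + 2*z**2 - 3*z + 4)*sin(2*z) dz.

Use integration by parts with u = z**3 + 2*z**2 - 3*z + 4, dv = sin(2*z) dz, so v = -cos(2*z)/2.
Apply parts 3 times (tabular method): alternate signs, differentiate u down to 0, integrate dv up.

-z**3*cos(2*z)/2 + 3*z**2*sin(2*z)/4 - z**2*cos(2*z) + z*sin(2*z) + 9*z*cos(2*z)/4 - 9*sin(2*z)/8 - 3*cos(2*z)/2 + C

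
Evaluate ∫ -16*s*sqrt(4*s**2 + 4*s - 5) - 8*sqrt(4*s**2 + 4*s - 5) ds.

Let u = 4*s**2 + 4*s - 5, so du = (8*s + 4) ds.
Rewriting, the integral becomes -2·∫ √u du = -2·(2/3)u^(3/2).
Substituting back, u = 4*s**2 + 4*s - 5.

-4*(4*s**2 + 4*s - 5)**(3/2)/3 + C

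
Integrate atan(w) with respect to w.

w*atan(w) - log(w**2 + 1)/2 + C

Use integration by parts with u = arctan(w), dv = dw.
Then du = 1/(w**2 + 1) dw.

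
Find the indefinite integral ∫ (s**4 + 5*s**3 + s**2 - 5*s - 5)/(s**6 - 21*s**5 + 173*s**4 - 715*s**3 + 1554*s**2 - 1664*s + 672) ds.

Factor the denominator: (s - 7)*(s - 4)**2*(s - 3)*(s - 2)*(s - 1).
Partial-fraction decomposition: 1/(36*(s - 1)) + 9/(4*(s - 2)) - 205/(8*(s - 3)) + 703/(36*(s - 4)) - 63/(2*(s - 4)**2) + 275/(72*(s - 7)).
Integrate each term; A/(s−a) gives A·log|s−a|; A/(s−a)² gives −A/(s−a).

275*log(s - 7)/72 + 703*log(s - 4)/36 - 205*log(s - 3)/8 + 9*log(s - 2)/4 + log(s - 1)/36 + 63/(2*s - 8) + C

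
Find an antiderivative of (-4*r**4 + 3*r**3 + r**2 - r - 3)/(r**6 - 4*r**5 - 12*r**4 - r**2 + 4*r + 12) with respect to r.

Factor the denominator: (r - 6)*(r - 1)*(r + 1)*(r + 2)*(r**2 + 1).
Partial-fraction decomposition: -2*(r + 6)/(37*(r**2 + 1)) + 17/(24*(r + 2)) - 2/(7*(r + 1)) + 1/(15*(r - 1)) - 4509/(10360*(r - 6)).
Integrate each term; A/(r−a) gives A·log|r−a|; the (Br+D)/(r²+p²) term gives a log and an atan.

-4509*log(r - 6)/10360 + log(r - 1)/15 - 2*log(r + 1)/7 + 17*log(r + 2)/24 - log(r**2 + 1)/37 - 12*atan(r)/37 + C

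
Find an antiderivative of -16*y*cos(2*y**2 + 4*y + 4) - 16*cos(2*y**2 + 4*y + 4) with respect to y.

Let u = 2*y**2 + 4*y + 4, so du = (4*y + 4) dy.
Rewriting, the integral becomes -4·∫ cos(u) du = -4·sin(u).
Substituting back, u = 2*y**2 + 4*y + 4.

-4*sin(2*y**2 + 4*y + 4) + C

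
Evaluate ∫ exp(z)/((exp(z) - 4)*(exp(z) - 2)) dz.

log(exp(z) - 4)/2 - log(exp(z) - 2)/2 + C

Let u = e^z, du = e^z dz.
The integral becomes ∫ du/((u-4)(u-2)); decompose into partial fractions.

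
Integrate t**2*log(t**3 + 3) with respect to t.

Let u = t**3 + 3, so du = (3*t**2) dt.
The integral becomes (1/3)·∫ log(u) du; integrate by parts with u′=log(u), dv′=du.

t**3*log(t**3 + 3)/3 - t**3/3 + log(t**3 + 3) + C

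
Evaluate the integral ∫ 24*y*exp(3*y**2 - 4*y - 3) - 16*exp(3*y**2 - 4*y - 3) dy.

Let u = 3*y**2 - 4*y - 3, so du = (6*y - 4) dy.
Rewriting, the integral becomes 4·∫ e^u du = 4·e^u.
Substituting back, u = 3*y**2 - 4*y - 3.

4*exp(3*y**2 - 4*y - 3) + C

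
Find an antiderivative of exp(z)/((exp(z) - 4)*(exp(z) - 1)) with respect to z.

log(exp(z) - 4)/3 - log(exp(z) - 1)/3 + C

Let u = e^z, du = e^z dz.
The integral becomes ∫ du/((u-1)(u-4)); decompose into partial fractions.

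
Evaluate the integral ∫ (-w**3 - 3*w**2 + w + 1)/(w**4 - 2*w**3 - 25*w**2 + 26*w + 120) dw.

-97*log(w - 5)/63 + 5*log(w - 3)/7 - log(w + 2)/14 - 13*log(w + 4)/126 + C

Factor the denominator: (w - 5)*(w - 3)*(w + 2)*(w + 4).
Partial-fraction decomposition: -13/(126*(w + 4)) - 1/(14*(w + 2)) + 5/(7*(w - 3)) - 97/(63*(w - 5)).
Integrate each term: A/(w−a) contributes A·log|w−a|.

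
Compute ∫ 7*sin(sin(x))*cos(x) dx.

Let u = sin(x), so du = (cos(x)) dx.
Rewriting, the integral becomes 7·∫ sin(u) du = 7·-cos(u).
Substituting back, u = sin(x).

-7*cos(sin(x)) + C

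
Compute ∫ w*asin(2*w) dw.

w**2*asin(2*w)/2 + w*sqrt(-4*w**2 + 1)/8 - asin(2*w)/16 + C

Use integration by parts with u = arcsin(2*w), dv = w dw.
Then du = 2/sqrt(-4*w**2 + 1) dw.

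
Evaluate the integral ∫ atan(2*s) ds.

Use integration by parts with u = arctan(2*s), dv = ds.
Then du = 2/(4*s**2 + 1) ds.

s*atan(2*s) - log(4*s**2 + 1)/4 + C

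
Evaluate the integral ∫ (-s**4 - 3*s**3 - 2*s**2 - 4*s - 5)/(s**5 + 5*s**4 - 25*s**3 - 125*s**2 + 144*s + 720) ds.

-167*log(s - 4)/168 + 197*log(s - 3)/336 - 11*log(s + 3)/84 + 85*log(s + 4)/56 - 95*log(s + 5)/48 + C

Factor the denominator: (s - 4)*(s - 3)*(s + 3)*(s + 4)*(s + 5).
Partial-fraction decomposition: -95/(48*(s + 5)) + 85/(56*(s + 4)) - 11/(84*(s + 3)) + 197/(336*(s - 3)) - 167/(168*(s - 4)).
Integrate each term: A/(s−a) contributes A·log|s−a|.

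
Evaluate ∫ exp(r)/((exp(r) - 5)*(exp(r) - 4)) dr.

log(exp(r) - 5) - log(exp(r) - 4) + C

Let u = e^r, du = e^r dr.
The integral becomes ∫ du/((u-5)(u-4)); decompose into partial fractions.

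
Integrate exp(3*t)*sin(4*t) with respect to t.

Let I denote the integral. Integrate by parts with u = sin(4*t), dv = exp(3*t) dt, so v = exp(3*t)/3: I = exp(3*t)*sin(4*t)/3 − (4/3)·∫ exp(3*t)*cos(4*t) dt.
Apply parts again with u = cos(4*t), dv = exp(3*t) dt: ∫ exp(3*t)*cos(4*t) dt = exp(3*t)*cos(4*t)/3 + (4/3)·I. Substituting back brings back I: I = exp(3*t)*sin(4*t)/3 - 4*exp(3*t)*cos(4*t)/9 − (16/9)·I.
Solving for I: (1 + 16/9)·I equals the remaining terms, so I = (9/25)·(exp(3*t)*sin(4*t)/3 - 4*exp(3*t)*cos(4*t)/9).

3*exp(3*t)*sin(4*t)/25 - 4*exp(3*t)*cos(4*t)/25 + C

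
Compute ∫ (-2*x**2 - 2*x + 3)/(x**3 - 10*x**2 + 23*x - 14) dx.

-109*log(x - 7)/30 + 9*log(x - 2)/5 - log(x - 1)/6 + C

Factor the denominator: (x - 7)*(x - 2)*(x - 1).
Partial-fraction decomposition: -1/(6*(x - 1)) + 9/(5*(x - 2)) - 109/(30*(x - 7)).
Integrate each term: A/(x−a) contributes A·log|x−a|.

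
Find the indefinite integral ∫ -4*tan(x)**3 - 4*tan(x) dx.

-2*tan(x)**2 + C

Let u = tan(x), so du = (tan(x)**2 + 1) dx.
Rewriting, the integral becomes -4·∫ u^1 du = -4·u^2/2.
Substituting back, u = tan(x).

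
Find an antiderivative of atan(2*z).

z*atan(2*z) - log(4*z**2 + 1)/4 + C

Use integration by parts with u = arctan(2*z), dv = dz.
Then du = 2/(4*z**2 + 1) dz.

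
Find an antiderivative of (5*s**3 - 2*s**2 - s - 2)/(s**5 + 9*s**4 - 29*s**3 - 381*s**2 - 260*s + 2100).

Factor the denominator: (s - 6)*(s - 2)*(s + 5)**2*(s + 7).
Partial-fraction decomposition: -452/(117*(s + 7)) + 3151/(847*(s + 5)) - 48/(11*(s + 5)**2) - 1/(63*(s - 2)) + 250/(1573*(s - 6)).
Integrate each term; A/(s−a) gives A·log|s−a|; A/(s−a)² gives −A/(s−a).

250*log(s - 6)/1573 - log(s - 2)/63 + 3151*log(s + 5)/847 - 452*log(s + 7)/117 + 48/(11*s + 55) + C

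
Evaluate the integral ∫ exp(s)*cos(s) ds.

exp(s)*sin(s)/2 + exp(s)*cos(s)/2 + C

Let I denote the integral. Integrate by parts with u = cos(s), dv = exp(s) ds, so v = exp(s): I = exp(s)*cos(s) + ∫ exp(s)*sin(s) ds.
Apply parts again with u = sin(s), dv = exp(s) ds: ∫ exp(s)*sin(s) ds = exp(s)*sin(s) − I. Substituting back brings back I: I = exp(s)*sin(s) + exp(s)*cos(s) − I.
Solving for I: (1 + 1)·I equals the remaining terms, so I = (1/2)·(exp(s)*sin(s) + exp(s)*cos(s)).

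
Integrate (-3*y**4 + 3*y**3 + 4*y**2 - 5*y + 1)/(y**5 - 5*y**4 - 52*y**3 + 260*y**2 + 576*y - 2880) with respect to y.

Factor the denominator: (y - 6)*(y - 5)*(y - 4)*(y + 4)*(y + 6).
Partial-fraction decomposition: -4361/(2640*(y + 6)) + 175/(288*(y + 4)) - 531/(160*(y - 4)) + 1424/(99*(y - 5)) - 625/(48*(y - 6)).
Integrate each term: A/(y−a) contributes A·log|y−a|.

-625*log(y - 6)/48 + 1424*log(y - 5)/99 - 531*log(y - 4)/160 + 175*log(y + 4)/288 - 4361*log(y + 6)/2640 + C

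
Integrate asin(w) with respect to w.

Use integration by parts with u = arcsin(w), dv = dw.
Then du = 1/sqrt(-w**2 + 1) dw.

w*asin(w) + sqrt(-w**2 + 1) + C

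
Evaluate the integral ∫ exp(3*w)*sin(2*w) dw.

3*exp(3*w)*sin(2*w)/13 - 2*exp(3*w)*cos(2*w)/13 + C

Let I denote the integral. Integrate by parts with u = sin(2*w), dv = exp(3*w) dw, so v = exp(3*w)/3: I = exp(3*w)*sin(2*w)/3 − (2/3)·∫ exp(3*w)*cos(2*w) dw.
Apply parts again with u = cos(2*w), dv = exp(3*w) dw: ∫ exp(3*w)*cos(2*w) dw = exp(3*w)*cos(2*w)/3 + (2/3)·I. Substituting back brings back I: I = exp(3*w)*sin(2*w)/3 - 2*exp(3*w)*cos(2*w)/9 − (4/9)·I.
Solving for I: (1 + 4/9)·I equals the remaining terms, so I = (9/13)·(exp(3*w)*sin(2*w)/3 - 2*exp(3*w)*cos(2*w)/9).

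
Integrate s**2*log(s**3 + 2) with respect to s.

Let u = s**3 + 2, so du = (3*s**2) ds.
The integral becomes (1/3)·∫ log(u) du; integrate by parts with u′=log(u), dv′=du.

s**3*log(s**3 + 2)/3 - s**3/3 + 2*log(s**3 + 2)/3 + C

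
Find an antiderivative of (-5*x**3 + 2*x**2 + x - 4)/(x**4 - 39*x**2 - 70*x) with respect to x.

2*log(x)/35 - 269*log(x - 7)/126 + 7*log(x + 2)/9 - 37*log(x + 5)/10 + C

Factor the denominator: x*(x - 7)*(x + 2)*(x + 5).
Partial-fraction decomposition: -37/(10*(x + 5)) + 7/(9*(x + 2)) - 269/(126*(x - 7)) + 2/(35*x).
Integrate each term: A/(x−a) contributes A·log|x−a|.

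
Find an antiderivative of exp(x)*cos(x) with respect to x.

exp(x)*sin(x)/2 + exp(x)*cos(x)/2 + C

Let I denote the integral. Integrate by parts with u = cos(x), dv = exp(x) dx, so v = exp(x): I = exp(x)*cos(x) + ∫ exp(x)*sin(x) dx.
Apply parts again with u = sin(x), dv = exp(x) dx: ∫ exp(x)*sin(x) dx = exp(x)*sin(x) − I. Substituting back brings back I: I = exp(x)*sin(x) + exp(x)*cos(x) − I.
Solving for I: (1 + 1)·I equals the remaining terms, so I = (1/2)·(exp(x)*sin(x) + exp(x)*cos(x)).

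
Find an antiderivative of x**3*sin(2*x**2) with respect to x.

-x**2*cos(2*x**2)/4 + sin(2*x**2)/8 + C

Let u = x², du = 2x dx; rewrite as (1/2)∫ u^1·sin(2u) du.
Now integrate by parts 1 time.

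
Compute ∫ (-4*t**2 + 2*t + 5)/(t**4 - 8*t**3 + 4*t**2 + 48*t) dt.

5*log(t)/48 - 127*log(t - 6)/96 + 17*log(t - 4)/16 + 5*log(t + 2)/32 + C

Factor the denominator: t*(t - 6)*(t - 4)*(t + 2).
Partial-fraction decomposition: 5/(32*(t + 2)) + 17/(16*(t - 4)) - 127/(96*(t - 6)) + 5/(48*t).
Integrate each term: A/(t−a) contributes A·log|t−a|.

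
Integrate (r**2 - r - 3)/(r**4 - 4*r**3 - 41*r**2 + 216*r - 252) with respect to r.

Factor the denominator: (r - 6)*(r - 3)*(r - 2)*(r + 7).
Partial-fraction decomposition: -53/(1170*(r + 7)) - 1/(36*(r - 2)) - 1/(10*(r - 3)) + 9/(52*(r - 6)).
Integrate each term: A/(r−a) contributes A·log|r−a|.

9*log(r - 6)/52 - log(r - 3)/10 - log(r - 2)/36 - 53*log(r + 7)/1170 + C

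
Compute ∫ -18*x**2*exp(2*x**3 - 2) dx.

Let u = 2*x**3 - 2, so du = (6*x**2) dx.
Rewriting, the integral becomes -3·∫ e^u du = -3·e^u.
Substituting back, u = 2*x**3 - 2.

-3*exp(2*x**3 - 2) + C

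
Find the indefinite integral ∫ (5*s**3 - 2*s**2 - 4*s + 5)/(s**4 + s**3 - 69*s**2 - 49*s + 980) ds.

Factor the denominator: (s - 7)*(s - 4)*(s + 5)*(s + 7).
Partial-fraction decomposition: 445/(77*(s + 7)) - 325/(108*(s + 5)) - 277/(297*(s - 4)) + 797/(252*(s - 7)).
Integrate each term: A/(s−a) contributes A·log|s−a|.

797*log(s - 7)/252 - 277*log(s - 4)/297 - 325*log(s + 5)/108 + 445*log(s + 7)/77 + C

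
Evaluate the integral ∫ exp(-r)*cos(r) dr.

Let I denote the integral. Integrate by parts with u = cos(r), dv = exp(-r) dr, so v = -exp(-r): I = -exp(-r)*cos(r) − ∫ exp(-r)*sin(r) dr.
Apply parts again with u = sin(r), dv = exp(-r) dr: ∫ exp(-r)*sin(r) dr = -exp(-r)*sin(r) + I. Substituting back brings back I: I = exp(-r)*sin(r) - exp(-r)*cos(r) − I.
Solving for I: (1 + 1)·I equals the remaining terms, so I = (1/2)·(exp(-r)*sin(r) - exp(-r)*cos(r)).

exp(-r)*sin(r)/2 - exp(-r)*cos(r)/2 + C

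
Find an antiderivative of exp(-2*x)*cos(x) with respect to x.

exp(-2*x)*sin(x)/5 - 2*exp(-2*x)*cos(x)/5 + C

Let I denote the integral. Integrate by parts with u = cos(x), dv = exp(-2*x) dx, so v = -exp(-2*x)/2: I = -exp(-2*x)*cos(x)/2 − (1/2)·∫ exp(-2*x)*sin(x) dx.
Apply parts again with u = sin(x), dv = exp(-2*x) dx: ∫ exp(-2*x)*sin(x) dx = -exp(-2*x)*sin(x)/2 + (1/2)·I. Substituting back brings back I: I = exp(-2*x)*sin(x)/4 - exp(-2*x)*cos(x)/2 − (1/4)·I.
Solving for I: (1 + 1/4)·I equals the remaining terms, so I = (4/5)·(exp(-2*x)*sin(x)/4 - exp(-2*x)*cos(x)/2).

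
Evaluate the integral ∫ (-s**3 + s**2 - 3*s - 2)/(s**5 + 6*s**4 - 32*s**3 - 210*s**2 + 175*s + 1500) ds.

Factor the denominator: (s - 5)*(s - 3)*(s + 4)*(s + 5)**2.
Partial-fraction decomposition: -4467/(3200*(s + 5)) - 163/(80*(s + 5)**2) + 10/(7*(s + 4)) + 29/(896*(s - 3)) - 13/(200*(s - 5)).
Integrate each term; A/(s−a) gives A·log|s−a|; A/(s−a)² gives −A/(s−a).

-13*log(s - 5)/200 + 29*log(s - 3)/896 + 10*log(s + 4)/7 - 4467*log(s + 5)/3200 + 163/(80*s + 400) + C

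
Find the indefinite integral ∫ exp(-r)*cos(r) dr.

exp(-r)*sin(r)/2 - exp(-r)*cos(r)/2 + C

Let I denote the integral. Integrate by parts with u = cos(r), dv = exp(-r) dr, so v = -exp(-r): I = -exp(-r)*cos(r) − ∫ exp(-r)*sin(r) dr.
Apply parts again with u = sin(r), dv = exp(-r) dr: ∫ exp(-r)*sin(r) dr = -exp(-r)*sin(r) + I. Substituting back brings back I: I = exp(-r)*sin(r) - exp(-r)*cos(r) − I.
Solving for I: (1 + 1)·I equals the remaining terms, so I = (1/2)·(exp(-r)*sin(r) - exp(-r)*cos(r)).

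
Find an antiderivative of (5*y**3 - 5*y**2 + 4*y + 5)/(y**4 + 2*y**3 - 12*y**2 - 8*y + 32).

Factor the denominator: (y - 2)**2*(y + 2)*(y + 4).
Partial-fraction decomposition: 137/(24*(y + 4)) - 63/(32*(y + 2)) + 121/(96*(y - 2)) + 11/(8*(y - 2)**2).
Integrate each term; A/(y−a) gives A·log|y−a|; A/(y−a)² gives −A/(y−a).

121*log(y - 2)/96 - 63*log(y + 2)/32 + 137*log(y + 4)/24 - 11/(8*y - 16) + C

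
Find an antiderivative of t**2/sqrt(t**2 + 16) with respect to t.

t*sqrt(t**2 + 16)/2 - 8*log(t + sqrt(t**2 + 16)) + C

Substitute t = 4·tan(θ), so dt = 4·sec(θ)^2 dθ and the radical becomes sqrt(t**2 + 16) = 4·sec(θ) by the Pythagorean identity.
Integrate the resulting trig expression in θ, then back-substitute tan(θ) = t/4, sec(θ) = sqrt(t**2 + 16)/4 (absorbing any constant into C).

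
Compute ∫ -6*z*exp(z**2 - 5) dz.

Let u = z**2 - 5, so du = (2*z) dz.
Rewriting, the integral becomes -3·∫ e^u du = -3·e^u.
Substituting back, u = z**2 - 5.

-3*exp(z**2 - 5) + C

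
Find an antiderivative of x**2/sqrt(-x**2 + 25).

-x*sqrt(-x**2 + 25)/2 + 25*asin(x/5)/2 + C

Substitute x = 5·sin(θ), so dx = 5·cos(θ) dθ and the radical becomes sqrt(-x**2 + 25) = 5·cos(θ) by the Pythagorean identity.
Integrate the resulting trig expression in θ, then back-substitute θ = asin(x/5), sin(θ) = x/5, cos(θ) = sqrt(-x**2 + 25)/5 (absorbing any constant into C).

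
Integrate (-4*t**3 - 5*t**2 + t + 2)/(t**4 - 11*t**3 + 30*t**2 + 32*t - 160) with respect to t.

Factor the denominator: (t - 5)*(t - 4)**2*(t + 2).
Partial-fraction decomposition: -1/(21*(t + 2)) + 253/(3*(t - 4)) + 55/(t - 4)**2 - 618/(7*(t - 5)).
Integrate each term; A/(t−a) gives A·log|t−a|; A/(t−a)² gives −A/(t−a).

-618*log(t - 5)/7 + 253*log(t - 4)/3 - log(t + 2)/21 - 55/(t - 4) + C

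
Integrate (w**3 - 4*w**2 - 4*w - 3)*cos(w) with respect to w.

Use integration by parts with u = w**3 - 4*w**2 - 4*w - 3, dv = cos(w) dw, so v = sin(w).
Apply parts 3 times (tabular method): alternate signs, differentiate u down to 0, integrate dv up.

w**3*sin(w) - 4*w**2*sin(w) + 3*w**2*cos(w) - 10*w*sin(w) - 8*w*cos(w) + 5*sin(w) - 10*cos(w) + C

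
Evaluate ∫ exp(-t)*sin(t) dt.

Let I denote the integral. Integrate by parts with u = sin(t), dv = exp(-t) dt, so v = -exp(-t): I = -exp(-t)*sin(t) + ∫ exp(-t)*cos(t) dt.
Apply parts again with u = cos(t), dv = exp(-t) dt: ∫ exp(-t)*cos(t) dt = -exp(-t)*cos(t) − I. Substituting back brings back I: I = -exp(-t)*sin(t) - exp(-t)*cos(t) − I.
Solving for I: (1 + 1)·I equals the remaining terms, so I = (1/2)·(-exp(-t)*sin(t) - exp(-t)*cos(t)).

-exp(-t)*sin(t)/2 - exp(-t)*cos(t)/2 + C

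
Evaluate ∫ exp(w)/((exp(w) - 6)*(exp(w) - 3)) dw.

Let u = e^w, du = e^w dw.
The integral becomes ∫ du/((u-3)(u-6)); decompose into partial fractions.

log(exp(w) - 6)/3 - log(exp(w) - 3)/3 + C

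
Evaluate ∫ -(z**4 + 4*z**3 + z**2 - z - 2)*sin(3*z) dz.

Use integration by parts with u = z**4 + 4*z**3 + z**2 - z - 2, dv = -sin(3*z) dz, so v = cos(3*z)/3.
Apply parts 4 times (tabular method): alternate signs, differentiate u down to 0, integrate dv up.

z**4*cos(3*z)/3 - 4*z**3*sin(3*z)/9 + 4*z**3*cos(3*z)/3 - 4*z**2*sin(3*z)/3 - z**2*cos(3*z)/9 + 2*z*sin(3*z)/27 - 11*z*cos(3*z)/9 + 11*sin(3*z)/27 - 52*cos(3*z)/81 + C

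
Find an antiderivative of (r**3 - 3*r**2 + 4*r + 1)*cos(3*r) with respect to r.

r**3*sin(3*r)/3 - r**2*sin(3*r) + r**2*cos(3*r)/3 + 10*r*sin(3*r)/9 - 2*r*cos(3*r)/3 + 5*sin(3*r)/9 + 10*cos(3*r)/27 + C

Use integration by parts with u = r**3 - 3*r**2 + 4*r + 1, dv = cos(3*r) dr, so v = sin(3*r)/3.
Apply parts 3 times (tabular method): alternate signs, differentiate u down to 0, integrate dv up.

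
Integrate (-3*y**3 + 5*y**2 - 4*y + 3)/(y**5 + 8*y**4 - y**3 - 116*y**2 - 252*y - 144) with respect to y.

Factor the denominator: (y - 4)*(y + 1)*(y + 2)*(y + 3)*(y + 6).
Partial-fraction decomposition: 57/(40*(y + 6)) - 47/(14*(y + 3)) + 55/(24*(y + 2)) - 3/(10*(y + 1)) - 5/(84*(y - 4)).
Integrate each term: A/(y−a) contributes A·log|y−a|.

-5*log(y - 4)/84 - 3*log(y + 1)/10 + 55*log(y + 2)/24 - 47*log(y + 3)/14 + 57*log(y + 6)/40 + C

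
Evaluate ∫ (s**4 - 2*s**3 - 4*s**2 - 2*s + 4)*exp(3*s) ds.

Use integration by parts with u = s**4 - 2*s**3 - 4*s**2 - 2*s + 4, dv = exp(3*s) ds, so v = exp(3*s)/3.
Apply parts 4 times (tabular method): alternate signs, differentiate u down to 0, integrate dv up.

(27*s**4 - 90*s**3 - 18*s**2 - 42*s + 122)*exp(3*s)/81 + C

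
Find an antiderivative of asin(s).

Use integration by parts with u = arcsin(s), dv = ds.
Then du = 1/sqrt(-s**2 + 1) ds.

s*asin(s) + sqrt(-s**2 + 1) + C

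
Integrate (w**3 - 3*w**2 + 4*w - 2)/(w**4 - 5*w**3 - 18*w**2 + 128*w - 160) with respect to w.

Factor the denominator: (w - 4)**2*(w - 2)*(w + 5).
Partial-fraction decomposition: 74/(189*(w + 5)) + 1/(14*(w - 2)) + 29/(54*(w - 4)) + 5/(3*(w - 4)**2).
Integrate each term; A/(w−a) gives A·log|w−a|; A/(w−a)² gives −A/(w−a).

29*log(w - 4)/54 + log(w - 2)/14 + 74*log(w + 5)/189 - 5/(3*w - 12) + C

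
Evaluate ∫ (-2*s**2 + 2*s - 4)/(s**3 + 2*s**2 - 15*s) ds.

Factor the denominator: s*(s - 3)*(s + 5).
Partial-fraction decomposition: -8/(5*(s + 5)) - 2/(3*(s - 3)) + 4/(15*s).
Integrate each term: A/(s−a) contributes A·log|s−a|.

4*log(s)/15 - 2*log(s - 3)/3 - 8*log(s + 5)/5 + C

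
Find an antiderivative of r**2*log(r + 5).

Use integration by parts with u = log(r + 5), dv = r**2 dr.
Then du = 1/(r + 5) dr and v = r**3/3.

r**3*log(r + 5)/3 - r**3/9 + 5*r**2/6 - 25*r/3 + 125*log(r + 5)/3 + C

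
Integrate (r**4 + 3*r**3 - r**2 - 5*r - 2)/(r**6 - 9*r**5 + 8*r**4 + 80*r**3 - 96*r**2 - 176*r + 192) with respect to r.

469*log(r - 6)/640 - 205*log(r - 4)/216 + 3*log(r - 2)/16 + 4*log(r - 1)/135 - log(r + 2)/1152 + 1/(144*r + 288) + C

Factor the denominator: (r - 6)*(r - 4)*(r - 2)*(r - 1)*(r + 2)**2.
Partial-fraction decomposition: -1/(1152*(r + 2)) - 1/(144*(r + 2)**2) + 4/(135*(r - 1)) + 3/(16*(r - 2)) - 205/(216*(r - 4)) + 469/(640*(r - 6)).
Integrate each term; A/(r−a) gives A·log|r−a|; A/(r−a)² gives −A/(r−a).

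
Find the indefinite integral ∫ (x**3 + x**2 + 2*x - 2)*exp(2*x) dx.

Use integration by parts with u = x**3 + x**2 + 2*x - 2, dv = exp(2*x) dx, so v = exp(2*x)/2.
Apply parts 3 times (tabular method): alternate signs, differentiate u down to 0, integrate dv up.

(4*x**3 - 2*x**2 + 10*x - 13)*exp(2*x)/8 + C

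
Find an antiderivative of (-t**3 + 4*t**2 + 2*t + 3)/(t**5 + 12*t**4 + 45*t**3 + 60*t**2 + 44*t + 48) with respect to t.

23*log(t + 2)/40 - 123*log(t + 4)/68 + 351*log(t + 6)/296 + 151*log(t**2 + 1)/6290 + 93*atan(t)/3145 + C

Factor the denominator: (t + 2)*(t + 4)*(t + 6)*(t**2 + 1).
Partial-fraction decomposition: (151*t + 93)/(3145*(t**2 + 1)) + 351/(296*(t + 6)) - 123/(68*(t + 4)) + 23/(40*(t + 2)).
Integrate each term; A/(t−a) gives A·log|t−a|; the (Bt+D)/(t²+p²) term gives a log and an atan.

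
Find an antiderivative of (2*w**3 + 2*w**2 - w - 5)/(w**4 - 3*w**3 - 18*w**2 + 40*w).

Factor the denominator: w*(w - 5)*(w - 2)*(w + 4).
Partial-fraction decomposition: 97/(216*(w + 4)) - 17/(36*(w - 2)) + 58/(27*(w - 5)) - 1/(8*w).
Integrate each term: A/(w−a) contributes A·log|w−a|.

-log(w)/8 + 58*log(w - 5)/27 - 17*log(w - 2)/36 + 97*log(w + 4)/216 + C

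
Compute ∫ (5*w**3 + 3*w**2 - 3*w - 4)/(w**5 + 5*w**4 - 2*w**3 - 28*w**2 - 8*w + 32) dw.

7*log(w - 2)/16 - log(w - 1)/45 + 257*log(w + 2)/144 - 11*log(w + 4)/5 + 13/(12*w + 24) + C

Factor the denominator: (w - 2)*(w - 1)*(w + 2)**2*(w + 4).
Partial-fraction decomposition: -11/(5*(w + 4)) + 257/(144*(w + 2)) - 13/(12*(w + 2)**2) - 1/(45*(w - 1)) + 7/(16*(w - 2)).
Integrate each term; A/(w−a) gives A·log|w−a|; A/(w−a)² gives −A/(w−a).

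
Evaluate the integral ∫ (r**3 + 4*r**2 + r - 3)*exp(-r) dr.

(-r**3 - 7*r**2 - 15*r - 12)*exp(-r) + C

Use integration by parts with u = r**3 + 4*r**2 + r - 3, dv = exp(-r) dr, so v = -exp(-r).
Apply parts 3 times (tabular method): alternate signs, differentiate u down to 0, integrate dv up.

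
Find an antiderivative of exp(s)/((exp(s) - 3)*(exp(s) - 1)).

log(exp(s) - 3)/2 - log(exp(s) - 1)/2 + C

Let u = e^s, du = e^s ds.
The integral becomes ∫ du/((u-1)(u-3)); decompose into partial fractions.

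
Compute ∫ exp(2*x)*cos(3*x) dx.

Let I denote the integral. Integrate by parts with u = cos(3*x), dv = exp(2*x) dx, so v = exp(2*x)/2: I = exp(2*x)*cos(3*x)/2 + (3/2)·∫ exp(2*x)*sin(3*x) dx.
Apply parts again with u = sin(3*x), dv = exp(2*x) dx: ∫ exp(2*x)*sin(3*x) dx = exp(2*x)*sin(3*x)/2 − (3/2)·I. Substituting back brings back I: I = 3*exp(2*x)*sin(3*x)/4 + exp(2*x)*cos(3*x)/2 − (9/4)·I.
Solving for I: (1 + 9/4)·I equals the remaining terms, so I = (4/13)·(3*exp(2*x)*sin(3*x)/4 + exp(2*x)*cos(3*x)/2).

3*exp(2*x)*sin(3*x)/13 + 2*exp(2*x)*cos(3*x)/13 + C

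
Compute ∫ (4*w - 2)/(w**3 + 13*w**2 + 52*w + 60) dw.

-5*log(w + 2)/6 + 22*log(w + 5)/3 - 13*log(w + 6)/2 + C

Factor the denominator: (w + 2)*(w + 5)*(w + 6).
Partial-fraction decomposition: -13/(2*(w + 6)) + 22/(3*(w + 5)) - 5/(6*(w + 2)).
Integrate each term: A/(w−a) contributes A·log|w−a|.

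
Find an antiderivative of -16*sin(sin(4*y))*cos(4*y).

4*cos(sin(4*y)) + C

Let u = sin(4*y), so du = (4*cos(4*y)) dy.
Rewriting, the integral becomes -4·∫ sin(u) du = -4·-cos(u).
Substituting back, u = sin(4*y).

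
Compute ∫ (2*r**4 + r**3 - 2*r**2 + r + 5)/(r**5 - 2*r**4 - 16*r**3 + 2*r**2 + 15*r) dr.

log(r)/3 + 89*log(r - 5)/64 - 7*log(r - 1)/32 - log(r + 1)/8 + 119*log(r + 3)/192 + C

Factor the denominator: r*(r - 5)*(r - 1)*(r + 1)*(r + 3).
Partial-fraction decomposition: 119/(192*(r + 3)) - 1/(8*(r + 1)) - 7/(32*(r - 1)) + 89/(64*(r - 5)) + 1/(3*r).
Integrate each term: A/(r−a) contributes A·log|r−a|.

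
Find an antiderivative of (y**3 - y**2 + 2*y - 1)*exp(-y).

(-y**3 - 2*y**2 - 6*y - 5)*exp(-y) + C

Use integration by parts with u = y**3 - y**2 + 2*y - 1, dv = exp(-y) dy, so v = -exp(-y).
Apply parts 3 times (tabular method): alternate signs, differentiate u down to 0, integrate dv up.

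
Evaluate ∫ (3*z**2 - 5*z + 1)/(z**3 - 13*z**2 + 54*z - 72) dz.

Factor the denominator: (z - 6)*(z - 4)*(z - 3).
Partial-fraction decomposition: 13/(3*(z - 3)) - 29/(2*(z - 4)) + 79/(6*(z - 6)).
Integrate each term: A/(z−a) contributes A·log|z−a|.

79*log(z - 6)/6 - 29*log(z - 4)/2 + 13*log(z - 3)/3 + C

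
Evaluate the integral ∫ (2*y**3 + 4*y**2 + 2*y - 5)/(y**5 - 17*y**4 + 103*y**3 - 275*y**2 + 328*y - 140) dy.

297*log(y - 7)/100 - 355*log(y - 5)/72 + 413*log(y - 2)/225 + log(y - 1)/8 - 31/(15*y - 30) + C

Factor the denominator: (y - 7)*(y - 5)*(y - 2)**2*(y - 1).
Partial-fraction decomposition: 1/(8*(y - 1)) + 413/(225*(y - 2)) + 31/(15*(y - 2)**2) - 355/(72*(y - 5)) + 297/(100*(y - 7)).
Integrate each term; A/(y−a) gives A·log|y−a|; A/(y−a)² gives −A/(y−a).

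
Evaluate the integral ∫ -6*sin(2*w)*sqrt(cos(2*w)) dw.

Let u = cos(2*w), so du = (-2*sin(2*w)) dw.
Rewriting, the integral becomes 3·∫ √u du = 3·(2/3)u^(3/2).
Substituting back, u = cos(2*w).

2*cos(2*w)**(3/2) + C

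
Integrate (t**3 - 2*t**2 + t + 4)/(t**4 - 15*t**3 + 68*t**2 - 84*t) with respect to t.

-log(t)/21 + 256*log(t - 7)/35 - 77*log(t - 6)/12 + 3*log(t - 2)/20 + C

Factor the denominator: t*(t - 7)*(t - 6)*(t - 2).
Partial-fraction decomposition: 3/(20*(t - 2)) - 77/(12*(t - 6)) + 256/(35*(t - 7)) - 1/(21*t).
Integrate each term: A/(t−a) contributes A·log|t−a|.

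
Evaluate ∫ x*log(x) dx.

Use integration by parts with u = log(x), dv = x dx.
Then du = 1/x dx and v = x**2/2.

x**2*log(x)/2 - x**2/4 + C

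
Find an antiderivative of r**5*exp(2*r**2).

Let u = r², du = 2r dr; rewrite as (1/2)∫ u^2·exp(2u) du.
Now integrate by parts 2 times.

(2*r**4 - 2*r**2 + 1)*exp(2*r**2)/8 + C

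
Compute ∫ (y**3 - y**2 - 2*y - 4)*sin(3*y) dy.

-y**3*cos(3*y)/3 + y**2*sin(3*y)/3 + y**2*cos(3*y)/3 - 2*y*sin(3*y)/9 + 8*y*cos(3*y)/9 - 8*sin(3*y)/27 + 34*cos(3*y)/27 + C

Use integration by parts with u = y**3 - y**2 - 2*y - 4, dv = sin(3*y) dy, so v = -cos(3*y)/3.
Apply parts 3 times (tabular method): alternate signs, differentiate u down to 0, integrate dv up.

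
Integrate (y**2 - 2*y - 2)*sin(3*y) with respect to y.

-y**2*cos(3*y)/3 + 2*y*sin(3*y)/9 + 2*y*cos(3*y)/3 - 2*sin(3*y)/9 + 20*cos(3*y)/27 + C

Use integration by parts with u = y**2 - 2*y - 2, dv = sin(3*y) dy, so v = -cos(3*y)/3.
Apply parts 2 times (tabular method): alternate signs, differentiate u down to 0, integrate dv up.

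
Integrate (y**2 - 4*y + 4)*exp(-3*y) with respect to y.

(-9*y**2 + 30*y - 26)*exp(-3*y)/27 + C

Use integration by parts with u = y**2 - 4*y + 4, dv = exp(-3*y) dy, so v = -exp(-3*y)/3.
Apply parts 2 times (tabular method): alternate signs, differentiate u down to 0, integrate dv up.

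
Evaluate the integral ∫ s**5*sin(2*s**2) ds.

-s**4*cos(2*s**2)/4 + s**2*sin(2*s**2)/4 + cos(2*s**2)/8 + C

Let u = s², du = 2s ds; rewrite as (1/2)∫ u^2·sin(2u) du.
Now integrate by parts 2 times.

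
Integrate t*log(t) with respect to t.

Use integration by parts with u = log(t), dv = t dt.
Then du = 1/t dt and v = t**2/2.

t**2*log(t)/2 - t**2/4 + C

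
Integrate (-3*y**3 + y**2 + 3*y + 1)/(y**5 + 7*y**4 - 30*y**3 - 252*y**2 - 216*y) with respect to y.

Factor the denominator: y*(y - 6)*(y + 1)*(y + 6)**2.
Partial-fraction decomposition: 73/(800*(y + 6)) - 667/(360*(y + 6)**2) + 2/(175*(y + 1)) - 593/(6048*(y - 6)) - 1/(216*y).
Integrate each term; A/(y−a) gives A·log|y−a|; A/(y−a)² gives −A/(y−a).

-log(y)/216 - 593*log(y - 6)/6048 + 2*log(y + 1)/175 + 73*log(y + 6)/800 + 667/(360*y + 2160) + C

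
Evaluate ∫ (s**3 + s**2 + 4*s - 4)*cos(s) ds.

Use integration by parts with u = s**3 + s**2 + 4*s - 4, dv = cos(s) ds, so v = sin(s).
Apply parts 3 times (tabular method): alternate signs, differentiate u down to 0, integrate dv up.

s**3*sin(s) + s**2*sin(s) + 3*s**2*cos(s) - 2*s*sin(s) + 2*s*cos(s) - 6*sin(s) - 2*cos(s) + C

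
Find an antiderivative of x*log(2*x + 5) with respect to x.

x**2*log(2*x + 5)/2 - x**2/4 + 5*x/4 - 25*log(2*x + 5)/8 + C

Use integration by parts with u = log(2*x + 5), dv = x dx.
Then du = 2/(2*x + 5) dx and v = x**2/2.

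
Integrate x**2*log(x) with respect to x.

x**3*log(x)/3 - x**3/9 + C

Use integration by parts with u = log(x), dv = x**2 dx.
Then du = 1/x dx and v = x**3/3.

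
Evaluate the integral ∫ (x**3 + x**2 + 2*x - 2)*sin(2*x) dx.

Use integration by parts with u = x**3 + x**2 + 2*x - 2, dv = sin(2*x) dx, so v = -cos(2*x)/2.
Apply parts 3 times (tabular method): alternate signs, differentiate u down to 0, integrate dv up.

-x**3*cos(2*x)/2 + 3*x**2*sin(2*x)/4 - x**2*cos(2*x)/2 + x*sin(2*x)/2 - x*cos(2*x)/4 + sin(2*x)/8 + 5*cos(2*x)/4 + C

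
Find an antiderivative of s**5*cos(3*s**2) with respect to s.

s**4*sin(3*s**2)/6 + s**2*cos(3*s**2)/9 - sin(3*s**2)/27 + C

Let u = s², du = 2s ds; rewrite as (1/2)∫ u^2·cos(3u) du.
Now integrate by parts 2 times.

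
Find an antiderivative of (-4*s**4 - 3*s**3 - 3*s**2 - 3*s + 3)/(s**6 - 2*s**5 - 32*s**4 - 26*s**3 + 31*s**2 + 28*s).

3*log(s)/28 - 5399*log(s - 7)/14784 + log(s - 1)/12 - 151*log(s + 1)/576 + 173*log(s + 4)/396 + 1/(24*s + 24) + C

Factor the denominator: s*(s - 7)*(s - 1)*(s + 1)**2*(s + 4).
Partial-fraction decomposition: 173/(396*(s + 4)) - 151/(576*(s + 1)) - 1/(24*(s + 1)**2) + 1/(12*(s - 1)) - 5399/(14784*(s - 7)) + 3/(28*s).
Integrate each term; A/(s−a) gives A·log|s−a|; A/(s−a)² gives −A/(s−a).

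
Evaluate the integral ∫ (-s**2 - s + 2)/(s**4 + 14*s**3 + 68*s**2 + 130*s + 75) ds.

Factor the denominator: (s + 1)*(s + 3)*(s + 5)**2.
Partial-fraction decomposition: -9/(16*(s + 5)) - 9/(4*(s + 5)**2) + 1/(2*(s + 3)) + 1/(16*(s + 1)).
Integrate each term; A/(s−a) gives A·log|s−a|; A/(s−a)² gives −A/(s−a).

log(s + 1)/16 + log(s + 3)/2 - 9*log(s + 5)/16 + 9/(4*s + 20) + C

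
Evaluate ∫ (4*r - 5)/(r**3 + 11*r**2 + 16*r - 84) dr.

Factor the denominator: (r - 2)*(r + 6)*(r + 7).
Partial-fraction decomposition: -11/(3*(r + 7)) + 29/(8*(r + 6)) + 1/(24*(r - 2)).
Integrate each term: A/(r−a) contributes A·log|r−a|.

log(r - 2)/24 + 29*log(r + 6)/8 - 11*log(r + 7)/3 + C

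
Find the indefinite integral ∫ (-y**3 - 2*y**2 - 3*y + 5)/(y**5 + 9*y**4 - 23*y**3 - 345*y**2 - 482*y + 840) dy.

-301*log(y - 6)/7150 + log(y - 1)/1200 + 49*log(y + 4)/150 - 95*log(y + 5)/132 + 271*log(y + 7)/624 + C

Factor the denominator: (y - 6)*(y - 1)*(y + 4)*(y + 5)*(y + 7).
Partial-fraction decomposition: 271/(624*(y + 7)) - 95/(132*(y + 5)) + 49/(150*(y + 4)) + 1/(1200*(y - 1)) - 301/(7150*(y - 6)).
Integrate each term: A/(y−a) contributes A·log|y−a|.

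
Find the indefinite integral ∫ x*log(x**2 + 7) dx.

Let u = x**2 + 7, so du = (2*x) dx.
The integral becomes (1/2)·∫ log(u) du; integrate by parts with u′=log(u), dv′=du.

x**2*log(x**2 + 7)/2 - x**2/2 + 7*log(x**2 + 7)/2 + C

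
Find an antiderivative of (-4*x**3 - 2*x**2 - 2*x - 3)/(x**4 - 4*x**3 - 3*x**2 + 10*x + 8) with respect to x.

Factor the denominator: (x - 4)*(x - 2)*(x + 1)**2.
Partial-fraction decomposition: -142/(225*(x + 1)) + 1/(15*(x + 1)**2) + 47/(18*(x - 2)) - 299/(50*(x - 4)).
Integrate each term; A/(x−a) gives A·log|x−a|; A/(x−a)² gives −A/(x−a).

-299*log(x - 4)/50 + 47*log(x - 2)/18 - 142*log(x + 1)/225 - 1/(15*x + 15) + C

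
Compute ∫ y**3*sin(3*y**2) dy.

-y**2*cos(3*y**2)/6 + sin(3*y**2)/18 + C

Let u = y², du = 2y dy; rewrite as (1/2)∫ u^1·sin(3u) du.
Now integrate by parts 1 time.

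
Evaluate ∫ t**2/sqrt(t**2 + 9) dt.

t*sqrt(t**2 + 9)/2 - 9*log(t + sqrt(t**2 + 9))/2 + C

Substitute t = 3·tan(θ), so dt = 3·sec(θ)^2 dθ and the radical becomes sqrt(t**2 + 9) = 3·sec(θ) by the Pythagorean identity.
Integrate the resulting trig expression in θ, then back-substitute tan(θ) = t/3, sec(θ) = sqrt(t**2 + 9)/3 (absorbing any constant into C).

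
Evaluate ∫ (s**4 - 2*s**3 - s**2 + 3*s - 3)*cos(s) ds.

s**4*sin(s) - 2*s**3*sin(s) + 4*s**3*cos(s) - 13*s**2*sin(s) - 6*s**2*cos(s) + 15*s*sin(s) - 26*s*cos(s) + 23*sin(s) + 15*cos(s) + C

Use integration by parts with u = s**4 - 2*s**3 - s**2 + 3*s - 3, dv = cos(s) ds, so v = sin(s).
Apply parts 4 times (tabular method): alternate signs, differentiate u down to 0, integrate dv up.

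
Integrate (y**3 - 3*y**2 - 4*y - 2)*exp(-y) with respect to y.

Use integration by parts with u = y**3 - 3*y**2 - 4*y - 2, dv = exp(-y) dy, so v = -exp(-y).
Apply parts 3 times (tabular method): alternate signs, differentiate u down to 0, integrate dv up.

(-y**3 + 4*y + 6)*exp(-y) + C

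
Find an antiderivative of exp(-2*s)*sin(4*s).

-exp(-2*s)*sin(4*s)/10 - exp(-2*s)*cos(4*s)/5 + C

Let I denote the integral. Integrate by parts with u = sin(4*s), dv = exp(-2*s) ds, so v = -exp(-2*s)/2: I = -exp(-2*s)*sin(4*s)/2 + 2·∫ exp(-2*s)*cos(4*s) ds.
Apply parts again with u = cos(4*s), dv = exp(-2*s) ds: ∫ exp(-2*s)*cos(4*s) ds = -exp(-2*s)*cos(4*s)/2 − 2·I. Substituting back brings back I: I = -exp(-2*s)*sin(4*s)/2 - exp(-2*s)*cos(4*s) − 4·I.
Solving for I: (1 + 4)·I equals the remaining terms, so I = (1/5)·(-exp(-2*s)*sin(4*s)/2 - exp(-2*s)*cos(4*s)).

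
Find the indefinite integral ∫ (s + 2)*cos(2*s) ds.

Use integration by parts with u = s + 2, dv = cos(2*s) ds, so v = sin(2*s)/2.
Apply parts 1 times (tabular method): alternate signs, differentiate u down to 0, integrate dv up.

s*sin(2*s)/2 + sin(2*s) + cos(2*s)/4 + C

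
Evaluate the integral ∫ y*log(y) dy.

y**2*log(y)/2 - y**2/4 + C

Use integration by parts with u = log(y), dv = y dy.
Then du = 1/y dy and v = y**2/2.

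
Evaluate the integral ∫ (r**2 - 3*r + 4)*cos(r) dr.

Use integration by parts with u = r**2 - 3*r + 4, dv = cos(r) dr, so v = sin(r).
Apply parts 2 times (tabular method): alternate signs, differentiate u down to 0, integrate dv up.

r**2*sin(r) - 3*r*sin(r) + 2*r*cos(r) + 2*sin(r) - 3*cos(r) + C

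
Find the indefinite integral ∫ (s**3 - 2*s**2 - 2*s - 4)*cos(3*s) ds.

s**3*sin(3*s)/3 - 2*s**2*sin(3*s)/3 + s**2*cos(3*s)/3 - 8*s*sin(3*s)/9 - 4*s*cos(3*s)/9 - 32*sin(3*s)/27 - 8*cos(3*s)/27 + C

Use integration by parts with u = s**3 - 2*s**2 - 2*s - 4, dv = cos(3*s) ds, so v = sin(3*s)/3.
Apply parts 3 times (tabular method): alternate signs, differentiate u down to 0, integrate dv up.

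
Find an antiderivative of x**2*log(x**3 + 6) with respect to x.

x**3*log(x**3 + 6)/3 - x**3/3 + 2*log(x**3 + 6) + C

Let u = x**3 + 6, so du = (3*x**2) dx.
The integral becomes (1/3)·∫ log(u) du; integrate by parts with u′=log(u), dv′=du.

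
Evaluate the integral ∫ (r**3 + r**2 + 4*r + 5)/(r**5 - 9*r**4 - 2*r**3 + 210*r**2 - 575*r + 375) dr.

Factor the denominator: (r - 5)**2*(r - 3)*(r - 1)*(r + 5).
Partial-fraction decomposition: -23/(960*(r + 5)) - 11/(192*(r - 1)) + 53/(64*(r - 3)) - 239/(320*(r - 5)) + 35/(16*(r - 5)**2).
Integrate each term; A/(r−a) gives A·log|r−a|; A/(r−a)² gives −A/(r−a).

-239*log(r - 5)/320 + 53*log(r - 3)/64 - 11*log(r - 1)/192 - 23*log(r + 5)/960 - 35/(16*r - 80) + C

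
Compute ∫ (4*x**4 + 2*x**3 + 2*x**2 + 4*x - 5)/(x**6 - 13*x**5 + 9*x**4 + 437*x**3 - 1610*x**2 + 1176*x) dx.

Factor the denominator: x*(x - 7)**2*(x - 4)*(x - 1)*(x + 6).
Partial-fraction decomposition: -137/(2028*(x + 6)) - 1/(108*(x - 1)) + 239/(216*(x - 4)) - 305693/(298116*(x - 7)) + 10411/(1638*(x - 7)**2) - 5/(1176*x).
Integrate each term; A/(x−a) gives A·log|x−a|; A/(x−a)² gives −A/(x−a).

-5*log(x)/1176 - 305693*log(x - 7)/298116 + 239*log(x - 4)/216 - log(x - 1)/108 - 137*log(x + 6)/2028 - 10411/(1638*x - 11466) + C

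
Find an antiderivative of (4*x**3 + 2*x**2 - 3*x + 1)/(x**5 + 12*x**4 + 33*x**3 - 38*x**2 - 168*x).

-log(x)/168 + 7*log(x - 2)/108 - 4*log(x + 3)/3 + 211*log(x + 4)/72 - 313*log(x + 7)/189 + C

Factor the denominator: x*(x - 2)*(x + 3)*(x + 4)*(x + 7).
Partial-fraction decomposition: -313/(189*(x + 7)) + 211/(72*(x + 4)) - 4/(3*(x + 3)) + 7/(108*(x - 2)) - 1/(168*x).
Integrate each term: A/(x−a) contributes A·log|x−a|.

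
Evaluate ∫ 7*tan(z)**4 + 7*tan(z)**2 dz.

Let u = tan(z), so du = (tan(z)**2 + 1) dz.
Rewriting, the integral becomes 7·∫ u^2 du = 7·u^3/3.
Substituting back, u = tan(z).

7*tan(z)**3/3 + C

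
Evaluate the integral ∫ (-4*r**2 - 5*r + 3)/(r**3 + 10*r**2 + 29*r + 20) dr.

Factor the denominator: (r + 1)*(r + 4)*(r + 5).
Partial-fraction decomposition: -18/(r + 5) + 41/(3*(r + 4)) + 1/(3*(r + 1)).
Integrate each term: A/(r−a) contributes A·log|r−a|.

log(r + 1)/3 + 41*log(r + 4)/3 - 18*log(r + 5) + C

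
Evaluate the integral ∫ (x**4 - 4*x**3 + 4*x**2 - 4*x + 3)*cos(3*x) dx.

Use integration by parts with u = x**4 - 4*x**3 + 4*x**2 - 4*x + 3, dv = cos(3*x) dx, so v = sin(3*x)/3.
Apply parts 4 times (tabular method): alternate signs, differentiate u down to 0, integrate dv up.

x**4*sin(3*x)/3 - 4*x**3*sin(3*x)/3 + 4*x**3*cos(3*x)/9 + 8*x**2*sin(3*x)/9 - 4*x**2*cos(3*x)/3 - 4*x*sin(3*x)/9 + 16*x*cos(3*x)/27 + 65*sin(3*x)/81 - 4*cos(3*x)/27 + C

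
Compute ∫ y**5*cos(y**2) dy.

y**4*sin(y**2)/2 + y**2*cos(y**2) - sin(y**2) + C

Let u = y², du = 2y dy; rewrite as (1/2)∫ u^2·cos(1u) du.
Now integrate by parts 2 times.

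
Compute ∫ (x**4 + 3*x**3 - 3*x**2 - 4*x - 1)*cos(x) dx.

Use integration by parts with u = x**4 + 3*x**3 - 3*x**2 - 4*x - 1, dv = cos(x) dx, so v = sin(x).
Apply parts 4 times (tabular method): alternate signs, differentiate u down to 0, integrate dv up.

x**4*sin(x) + 3*x**3*sin(x) + 4*x**3*cos(x) - 15*x**2*sin(x) + 9*x**2*cos(x) - 22*x*sin(x) - 30*x*cos(x) + 29*sin(x) - 22*cos(x) + C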